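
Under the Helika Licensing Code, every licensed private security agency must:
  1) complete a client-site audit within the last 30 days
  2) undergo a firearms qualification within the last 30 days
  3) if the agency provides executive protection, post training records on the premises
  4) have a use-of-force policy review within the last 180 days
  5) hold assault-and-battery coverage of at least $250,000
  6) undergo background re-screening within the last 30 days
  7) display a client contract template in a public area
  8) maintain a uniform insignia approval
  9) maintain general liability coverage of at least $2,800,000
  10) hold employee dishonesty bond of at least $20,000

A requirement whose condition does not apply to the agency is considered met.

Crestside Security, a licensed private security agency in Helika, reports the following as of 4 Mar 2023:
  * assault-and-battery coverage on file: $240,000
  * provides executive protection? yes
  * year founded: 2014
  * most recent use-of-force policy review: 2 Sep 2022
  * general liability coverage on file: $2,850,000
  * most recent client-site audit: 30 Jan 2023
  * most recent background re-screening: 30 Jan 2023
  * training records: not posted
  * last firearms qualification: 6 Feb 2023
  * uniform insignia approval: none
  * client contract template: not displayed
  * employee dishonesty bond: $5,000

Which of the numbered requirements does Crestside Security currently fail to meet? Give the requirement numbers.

1, 3, 4, 5, 6, 7, 8, 10

1. client-site audit 33 days ago vs limit 30 → not met
2. firearms qualification 26 days ago vs limit 30 → met
3. condition 'provides executive protection' holds; training records absent → not met
4. use-of-force policy review 183 days ago vs limit 180 → not met
5. assault-and-battery coverage $240,000 < $250,000 → not met
6. background re-screening 33 days ago vs limit 30 → not met
7. client contract template absent → not met
8. uniform insignia approval absent → not met
9. general liability coverage $2,850,000 ≥ $2,800,000 → met
10. employee dishonesty bond $5,000 < $20,000 → not met
Not met: 1, 3, 4, 5, 6, 7, 8, 10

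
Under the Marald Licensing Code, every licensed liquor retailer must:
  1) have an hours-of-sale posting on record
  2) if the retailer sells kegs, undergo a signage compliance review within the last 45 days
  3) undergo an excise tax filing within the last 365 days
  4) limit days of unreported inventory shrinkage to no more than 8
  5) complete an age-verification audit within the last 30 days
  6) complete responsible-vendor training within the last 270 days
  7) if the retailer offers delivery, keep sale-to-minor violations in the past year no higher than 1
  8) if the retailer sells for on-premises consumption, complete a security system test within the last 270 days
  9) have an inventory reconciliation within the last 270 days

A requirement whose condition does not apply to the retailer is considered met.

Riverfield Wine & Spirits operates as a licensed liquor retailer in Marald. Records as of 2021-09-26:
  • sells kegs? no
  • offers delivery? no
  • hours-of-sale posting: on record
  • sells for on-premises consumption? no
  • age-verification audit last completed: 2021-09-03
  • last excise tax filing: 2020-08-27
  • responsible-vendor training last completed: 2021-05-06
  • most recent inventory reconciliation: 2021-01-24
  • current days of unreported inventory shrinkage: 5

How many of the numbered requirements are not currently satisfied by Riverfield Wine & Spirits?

1

1. hours-of-sale posting present → met
2. condition 'sells kegs' does not hold → requirement n/a → met
3. excise tax filing 395 days ago vs limit 365 → not met
4. days of unreported inventory shrinkage 5 ≤ 8 → met
5. age-verification audit 23 days ago vs limit 30 → met
6. responsible-vendor training 143 days ago vs limit 270 → met
7. condition 'offers delivery' does not hold → requirement n/a → met
8. condition 'sells for on-premises consumption' does not hold → requirement n/a → met
9. inventory reconciliation 245 days ago vs limit 270 → met
Not met: 1 of 9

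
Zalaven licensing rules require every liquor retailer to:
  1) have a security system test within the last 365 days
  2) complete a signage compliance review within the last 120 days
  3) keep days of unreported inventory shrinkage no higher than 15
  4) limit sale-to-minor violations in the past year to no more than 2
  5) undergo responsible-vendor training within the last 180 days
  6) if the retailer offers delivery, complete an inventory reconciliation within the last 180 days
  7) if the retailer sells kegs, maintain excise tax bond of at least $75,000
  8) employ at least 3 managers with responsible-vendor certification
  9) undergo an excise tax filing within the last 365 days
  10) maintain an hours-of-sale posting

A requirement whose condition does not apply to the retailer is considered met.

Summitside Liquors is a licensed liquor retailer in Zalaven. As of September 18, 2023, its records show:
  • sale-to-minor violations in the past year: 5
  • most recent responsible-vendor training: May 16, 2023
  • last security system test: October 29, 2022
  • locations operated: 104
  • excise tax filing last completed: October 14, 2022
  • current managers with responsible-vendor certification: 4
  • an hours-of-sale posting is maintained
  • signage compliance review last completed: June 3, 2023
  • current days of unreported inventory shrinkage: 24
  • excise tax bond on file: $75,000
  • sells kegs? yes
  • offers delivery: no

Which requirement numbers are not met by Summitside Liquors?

3, 4

1. security system test 324 days ago vs limit 365 → met
2. signage compliance review 107 days ago vs limit 120 → met
3. days of unreported inventory shrinkage 24 > 15 → not met
4. sale-to-minor violations in the past year 5 > 2 → not met
5. responsible-vendor training 125 days ago vs limit 180 → met
6. condition 'offers delivery' does not hold → requirement n/a → met
7. condition 'sells kegs' holds; excise tax bond $75,000 ≥ $75,000 → met
8. managers with responsible-vendor certification 4 ≥ 3 → met
9. excise tax filing 339 days ago vs limit 365 → met
10. hours-of-sale posting present → met
Not met: 3, 4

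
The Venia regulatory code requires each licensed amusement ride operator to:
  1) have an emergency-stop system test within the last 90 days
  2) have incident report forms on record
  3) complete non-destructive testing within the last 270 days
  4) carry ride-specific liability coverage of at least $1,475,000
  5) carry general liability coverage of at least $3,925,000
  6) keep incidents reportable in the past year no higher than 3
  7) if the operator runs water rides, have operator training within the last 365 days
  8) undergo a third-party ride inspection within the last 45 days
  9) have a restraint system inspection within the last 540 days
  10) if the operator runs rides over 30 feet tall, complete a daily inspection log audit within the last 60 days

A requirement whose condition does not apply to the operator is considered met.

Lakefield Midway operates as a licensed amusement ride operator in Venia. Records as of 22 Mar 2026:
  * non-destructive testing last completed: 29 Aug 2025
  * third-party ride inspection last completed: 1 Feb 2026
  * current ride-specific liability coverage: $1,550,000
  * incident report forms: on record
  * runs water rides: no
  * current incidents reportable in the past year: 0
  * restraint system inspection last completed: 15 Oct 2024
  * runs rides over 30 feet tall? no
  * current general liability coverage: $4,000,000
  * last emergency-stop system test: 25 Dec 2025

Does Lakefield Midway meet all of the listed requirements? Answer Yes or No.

1. emergency-stop system test 87 days ago vs limit 90 → met
2. incident report forms present → met
3. non-destructive testing 205 days ago vs limit 270 → met
4. ride-specific liability coverage $1,550,000 ≥ $1,475,000 → met
5. general liability coverage $4,000,000 ≥ $3,925,000 → met
6. incidents reportable in the past year 0 ≤ 3 → met
7. condition 'runs water rides' does not hold → requirement n/a → met
8. third-party ride inspection 49 days ago vs limit 45 → not met
9. restraint system inspection 523 days ago vs limit 540 → met
10. condition 'runs rides over 30 feet tall' does not hold → requirement n/a → met
Not met: 8

No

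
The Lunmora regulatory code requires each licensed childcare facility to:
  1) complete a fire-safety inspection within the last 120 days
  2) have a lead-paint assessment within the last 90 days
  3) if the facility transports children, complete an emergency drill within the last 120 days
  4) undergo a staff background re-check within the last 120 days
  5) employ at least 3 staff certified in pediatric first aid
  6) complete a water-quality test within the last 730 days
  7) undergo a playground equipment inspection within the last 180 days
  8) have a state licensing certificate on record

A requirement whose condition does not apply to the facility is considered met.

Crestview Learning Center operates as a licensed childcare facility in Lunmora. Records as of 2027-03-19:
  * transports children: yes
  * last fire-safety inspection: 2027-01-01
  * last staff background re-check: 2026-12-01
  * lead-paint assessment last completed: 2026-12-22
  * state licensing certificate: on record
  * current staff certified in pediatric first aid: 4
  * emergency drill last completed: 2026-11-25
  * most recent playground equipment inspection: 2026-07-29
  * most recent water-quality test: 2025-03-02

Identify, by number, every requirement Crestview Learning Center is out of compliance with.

6, 7

1. fire-safety inspection 77 days ago vs limit 120 → met
2. lead-paint assessment 87 days ago vs limit 90 → met
3. condition 'transports children' holds; emergency drill 114 days ago vs limit 120 → met
4. staff background re-check 108 days ago vs limit 120 → met
5. staff certified in pediatric first aid 4 ≥ 3 → met
6. water-quality test 747 days ago vs limit 730 → not met
7. playground equipment inspection 233 days ago vs limit 180 → not met
8. state licensing certificate present → met
Not met: 6, 7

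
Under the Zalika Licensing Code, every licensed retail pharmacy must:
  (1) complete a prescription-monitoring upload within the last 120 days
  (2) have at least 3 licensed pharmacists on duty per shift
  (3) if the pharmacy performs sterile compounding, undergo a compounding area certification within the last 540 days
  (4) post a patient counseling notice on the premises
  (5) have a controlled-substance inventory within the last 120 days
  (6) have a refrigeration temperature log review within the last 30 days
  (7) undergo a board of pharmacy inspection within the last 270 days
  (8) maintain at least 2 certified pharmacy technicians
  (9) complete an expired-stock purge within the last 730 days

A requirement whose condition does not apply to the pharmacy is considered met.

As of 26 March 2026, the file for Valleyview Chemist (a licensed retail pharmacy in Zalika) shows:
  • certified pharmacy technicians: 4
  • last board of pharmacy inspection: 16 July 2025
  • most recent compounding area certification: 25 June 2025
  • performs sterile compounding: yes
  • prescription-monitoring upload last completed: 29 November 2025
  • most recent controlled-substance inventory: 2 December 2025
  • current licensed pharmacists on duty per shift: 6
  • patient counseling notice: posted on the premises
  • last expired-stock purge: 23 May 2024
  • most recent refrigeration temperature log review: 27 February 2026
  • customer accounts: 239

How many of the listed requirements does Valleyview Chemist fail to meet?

1. prescription-monitoring upload 117 days ago vs limit 120 → met
2. licensed pharmacists on duty per shift 6 ≥ 3 → met
3. condition 'performs sterile compounding' holds; compounding area certification 274 days ago vs limit 540 → met
4. patient counseling notice present → met
5. controlled-substance inventory 114 days ago vs limit 120 → met
6. refrigeration temperature log review 27 days ago vs limit 30 → met
7. board of pharmacy inspection 253 days ago vs limit 270 → met
8. certified pharmacy technicians 4 ≥ 2 → met
9. expired-stock purge 672 days ago vs limit 730 → met
Not met: 0 of 9

0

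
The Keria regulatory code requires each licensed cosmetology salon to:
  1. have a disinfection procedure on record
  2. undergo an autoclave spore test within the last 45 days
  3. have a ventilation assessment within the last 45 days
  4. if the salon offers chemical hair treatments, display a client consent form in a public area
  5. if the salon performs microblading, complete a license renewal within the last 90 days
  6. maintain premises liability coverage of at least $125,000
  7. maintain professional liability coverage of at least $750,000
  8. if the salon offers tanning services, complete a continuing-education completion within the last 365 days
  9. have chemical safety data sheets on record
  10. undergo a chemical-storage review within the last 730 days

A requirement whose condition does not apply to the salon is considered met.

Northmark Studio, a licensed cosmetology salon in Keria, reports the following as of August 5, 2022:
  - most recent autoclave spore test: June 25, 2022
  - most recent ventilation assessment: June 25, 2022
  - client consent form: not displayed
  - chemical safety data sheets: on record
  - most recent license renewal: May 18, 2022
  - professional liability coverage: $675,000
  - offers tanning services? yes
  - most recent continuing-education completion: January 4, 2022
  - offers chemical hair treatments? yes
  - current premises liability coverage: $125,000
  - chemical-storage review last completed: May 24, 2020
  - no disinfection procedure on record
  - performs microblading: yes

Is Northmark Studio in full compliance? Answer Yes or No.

1. disinfection procedure absent → not met
2. autoclave spore test 41 days ago vs limit 45 → met
3. ventilation assessment 41 days ago vs limit 45 → met
4. condition 'offers chemical hair treatments' holds; client consent form absent → not met
5. condition 'performs microblading' holds; license renewal 79 days ago vs limit 90 → met
6. premises liability coverage $125,000 ≥ $125,000 → met
7. professional liability coverage $675,000 < $750,000 → not met
8. condition 'offers tanning services' holds; continuing-education completion 213 days ago vs limit 365 → met
9. chemical safety data sheets present → met
10. chemical-storage review 803 days ago vs limit 730 → not met
Not met: 1, 4, 7, 10

No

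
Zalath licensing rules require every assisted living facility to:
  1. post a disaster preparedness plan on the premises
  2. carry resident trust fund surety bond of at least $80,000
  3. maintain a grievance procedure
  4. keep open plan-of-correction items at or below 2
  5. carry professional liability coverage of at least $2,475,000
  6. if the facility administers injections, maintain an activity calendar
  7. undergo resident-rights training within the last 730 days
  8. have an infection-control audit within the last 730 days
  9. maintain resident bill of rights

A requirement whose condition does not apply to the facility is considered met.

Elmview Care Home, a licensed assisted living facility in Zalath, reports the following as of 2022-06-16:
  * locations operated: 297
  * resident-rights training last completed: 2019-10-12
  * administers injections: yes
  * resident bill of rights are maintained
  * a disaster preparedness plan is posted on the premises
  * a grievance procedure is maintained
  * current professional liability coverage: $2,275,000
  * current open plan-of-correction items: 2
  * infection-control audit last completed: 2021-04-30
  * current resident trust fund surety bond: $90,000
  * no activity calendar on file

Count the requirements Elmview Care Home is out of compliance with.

1. disaster preparedness plan present → met
2. resident trust fund surety bond $90,000 ≥ $80,000 → met
3. grievance procedure present → met
4. open plan-of-correction items 2 ≤ 2 → met
5. professional liability coverage $2,275,000 < $2,475,000 → not met
6. condition 'administers injections' holds; activity calendar absent → not met
7. resident-rights training 978 days ago vs limit 730 → not met
8. infection-control audit 412 days ago vs limit 730 → met
9. resident bill of rights present → met
Not met: 3 of 9

3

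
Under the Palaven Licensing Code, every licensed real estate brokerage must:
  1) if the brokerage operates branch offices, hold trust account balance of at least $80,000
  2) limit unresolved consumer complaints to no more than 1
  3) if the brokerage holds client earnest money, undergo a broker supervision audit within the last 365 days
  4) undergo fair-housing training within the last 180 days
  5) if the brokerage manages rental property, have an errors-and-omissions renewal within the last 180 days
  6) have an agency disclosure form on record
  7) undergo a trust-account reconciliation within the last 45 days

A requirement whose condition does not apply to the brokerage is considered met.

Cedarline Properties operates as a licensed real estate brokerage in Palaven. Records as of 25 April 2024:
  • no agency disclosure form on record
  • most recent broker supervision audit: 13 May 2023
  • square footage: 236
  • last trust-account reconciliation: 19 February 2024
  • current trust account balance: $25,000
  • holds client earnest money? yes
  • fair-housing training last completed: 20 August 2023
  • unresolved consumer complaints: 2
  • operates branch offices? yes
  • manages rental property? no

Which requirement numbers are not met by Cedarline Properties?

1, 2, 4, 6, 7

1. condition 'operates branch offices' holds; trust account balance $25,000 < $80,000 → not met
2. unresolved consumer complaints 2 > 1 → not met
3. condition 'holds client earnest money' holds; broker supervision audit 348 days ago vs limit 365 → met
4. fair-housing training 249 days ago vs limit 180 → not met
5. condition 'manages rental property' does not hold → requirement n/a → met
6. agency disclosure form absent → not met
7. trust-account reconciliation 66 days ago vs limit 45 → not met
Not met: 1, 2, 4, 6, 7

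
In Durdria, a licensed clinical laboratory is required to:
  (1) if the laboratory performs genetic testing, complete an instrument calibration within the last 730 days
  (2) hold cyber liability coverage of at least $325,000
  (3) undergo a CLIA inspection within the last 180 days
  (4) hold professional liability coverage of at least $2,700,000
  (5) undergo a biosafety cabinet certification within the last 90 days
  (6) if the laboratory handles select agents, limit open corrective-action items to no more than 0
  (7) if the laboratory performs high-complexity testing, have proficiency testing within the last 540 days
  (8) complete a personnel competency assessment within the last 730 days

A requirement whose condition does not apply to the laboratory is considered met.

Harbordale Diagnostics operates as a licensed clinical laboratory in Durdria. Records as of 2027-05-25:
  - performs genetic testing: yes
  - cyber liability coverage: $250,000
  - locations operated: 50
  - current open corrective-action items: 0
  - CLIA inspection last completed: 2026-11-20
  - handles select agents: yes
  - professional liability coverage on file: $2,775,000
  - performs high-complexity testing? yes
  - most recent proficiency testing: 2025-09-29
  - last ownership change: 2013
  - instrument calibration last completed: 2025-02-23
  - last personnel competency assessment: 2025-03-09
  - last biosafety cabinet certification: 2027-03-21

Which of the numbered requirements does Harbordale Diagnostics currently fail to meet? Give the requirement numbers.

1, 2, 3, 7, 8

1. condition 'performs genetic testing' holds; instrument calibration 821 days ago vs limit 730 → not met
2. cyber liability coverage $250,000 < $325,000 → not met
3. CLIA inspection 186 days ago vs limit 180 → not met
4. professional liability coverage $2,775,000 ≥ $2,700,000 → met
5. biosafety cabinet certification 65 days ago vs limit 90 → met
6. condition 'handles select agents' holds; open corrective-action items 0 ≤ 0 → met
7. condition 'performs high-complexity testing' holds; proficiency testing 603 days ago vs limit 540 → not met
8. personnel competency assessment 807 days ago vs limit 730 → not met
Not met: 1, 2, 3, 7, 8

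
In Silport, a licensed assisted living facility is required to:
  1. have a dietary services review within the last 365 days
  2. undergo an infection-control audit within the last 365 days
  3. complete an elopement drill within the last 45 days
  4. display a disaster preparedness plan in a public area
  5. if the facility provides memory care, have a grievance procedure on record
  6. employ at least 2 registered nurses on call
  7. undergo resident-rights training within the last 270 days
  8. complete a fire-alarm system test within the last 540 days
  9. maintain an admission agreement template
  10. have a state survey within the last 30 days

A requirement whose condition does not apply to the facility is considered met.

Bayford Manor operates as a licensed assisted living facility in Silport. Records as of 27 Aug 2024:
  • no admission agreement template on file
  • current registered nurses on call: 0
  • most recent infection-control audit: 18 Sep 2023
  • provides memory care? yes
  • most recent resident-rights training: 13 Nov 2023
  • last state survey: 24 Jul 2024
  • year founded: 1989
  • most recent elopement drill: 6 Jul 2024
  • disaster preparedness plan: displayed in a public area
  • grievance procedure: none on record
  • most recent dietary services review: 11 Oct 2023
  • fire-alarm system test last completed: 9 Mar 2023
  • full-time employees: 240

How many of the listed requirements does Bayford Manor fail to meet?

1. dietary services review 321 days ago vs limit 365 → met
2. infection-control audit 344 days ago vs limit 365 → met
3. elopement drill 52 days ago vs limit 45 → not met
4. disaster preparedness plan present → met
5. condition 'provides memory care' holds; grievance procedure absent → not met
6. registered nurses on call 0 < 2 → not met
7. resident-rights training 288 days ago vs limit 270 → not met
8. fire-alarm system test 537 days ago vs limit 540 → met
9. admission agreement template absent → not met
10. state survey 34 days ago vs limit 30 → not met
Not met: 6 of 10

6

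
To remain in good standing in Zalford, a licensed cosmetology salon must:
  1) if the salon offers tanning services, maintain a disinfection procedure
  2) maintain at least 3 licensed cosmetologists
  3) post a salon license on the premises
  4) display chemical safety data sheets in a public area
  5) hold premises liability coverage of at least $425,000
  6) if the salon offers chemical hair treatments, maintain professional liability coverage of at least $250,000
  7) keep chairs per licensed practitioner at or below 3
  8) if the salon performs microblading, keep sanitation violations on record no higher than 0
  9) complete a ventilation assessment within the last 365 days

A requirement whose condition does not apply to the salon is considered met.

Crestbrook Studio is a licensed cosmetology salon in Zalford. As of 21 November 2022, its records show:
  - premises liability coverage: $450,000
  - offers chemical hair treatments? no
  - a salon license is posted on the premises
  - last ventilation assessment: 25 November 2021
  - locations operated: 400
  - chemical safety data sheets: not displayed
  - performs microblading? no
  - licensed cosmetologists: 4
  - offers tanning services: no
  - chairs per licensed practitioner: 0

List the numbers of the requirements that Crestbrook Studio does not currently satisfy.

4

1. condition 'offers tanning services' does not hold → requirement n/a → met
2. licensed cosmetologists 4 ≥ 3 → met
3. salon license present → met
4. chemical safety data sheets absent → not met
5. premises liability coverage $450,000 ≥ $425,000 → met
6. condition 'offers chemical hair treatments' does not hold → requirement n/a → met
7. chairs per licensed practitioner 0 ≤ 3 → met
8. condition 'performs microblading' does not hold → requirement n/a → met
9. ventilation assessment 361 days ago vs limit 365 → met
Not met: 4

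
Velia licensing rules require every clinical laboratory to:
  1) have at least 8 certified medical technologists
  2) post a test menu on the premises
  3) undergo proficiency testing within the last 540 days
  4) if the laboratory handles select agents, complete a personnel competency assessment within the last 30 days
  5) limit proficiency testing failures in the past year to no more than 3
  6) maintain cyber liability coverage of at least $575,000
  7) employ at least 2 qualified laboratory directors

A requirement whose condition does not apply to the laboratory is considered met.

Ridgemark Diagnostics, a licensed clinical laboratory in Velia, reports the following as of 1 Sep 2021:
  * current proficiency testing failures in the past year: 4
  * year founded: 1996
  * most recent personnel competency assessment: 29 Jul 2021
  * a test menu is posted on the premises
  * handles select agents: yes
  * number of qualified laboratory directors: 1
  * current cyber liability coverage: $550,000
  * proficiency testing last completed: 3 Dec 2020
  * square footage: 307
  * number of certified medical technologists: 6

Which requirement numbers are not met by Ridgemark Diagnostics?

1. certified medical technologists 6 < 8 → not met
2. test menu present → met
3. proficiency testing 272 days ago vs limit 540 → met
4. condition 'handles select agents' holds; personnel competency assessment 34 days ago vs limit 30 → not met
5. proficiency testing failures in the past year 4 > 3 → not met
6. cyber liability coverage $550,000 < $575,000 → not met
7. qualified laboratory directors 1 < 2 → not met
Not met: 1, 4, 5, 6, 7

1, 4, 5, 6, 7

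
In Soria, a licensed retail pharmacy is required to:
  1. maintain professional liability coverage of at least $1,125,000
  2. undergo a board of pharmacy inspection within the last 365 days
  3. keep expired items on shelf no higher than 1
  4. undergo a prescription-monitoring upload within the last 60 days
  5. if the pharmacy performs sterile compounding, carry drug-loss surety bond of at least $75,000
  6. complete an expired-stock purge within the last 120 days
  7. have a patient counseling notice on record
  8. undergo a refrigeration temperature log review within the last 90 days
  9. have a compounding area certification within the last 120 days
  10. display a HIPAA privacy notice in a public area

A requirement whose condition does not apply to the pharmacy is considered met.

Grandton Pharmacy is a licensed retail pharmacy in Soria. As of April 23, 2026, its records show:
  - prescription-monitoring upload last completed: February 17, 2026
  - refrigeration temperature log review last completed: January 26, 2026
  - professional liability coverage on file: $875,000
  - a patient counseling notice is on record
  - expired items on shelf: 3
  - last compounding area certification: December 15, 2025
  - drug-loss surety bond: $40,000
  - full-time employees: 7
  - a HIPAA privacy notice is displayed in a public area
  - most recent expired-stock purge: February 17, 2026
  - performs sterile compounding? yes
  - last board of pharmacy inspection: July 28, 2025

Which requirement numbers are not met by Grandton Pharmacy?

1, 3, 4, 5, 9

1. professional liability coverage $875,000 < $1,125,000 → not met
2. board of pharmacy inspection 269 days ago vs limit 365 → met
3. expired items on shelf 3 > 1 → not met
4. prescription-monitoring upload 65 days ago vs limit 60 → not met
5. condition 'performs sterile compounding' holds; drug-loss surety bond $40,000 < $75,000 → not met
6. expired-stock purge 65 days ago vs limit 120 → met
7. patient counseling notice present → met
8. refrigeration temperature log review 87 days ago vs limit 90 → met
9. compounding area certification 129 days ago vs limit 120 → not met
10. HIPAA privacy notice present → met
Not met: 1, 3, 4, 5, 9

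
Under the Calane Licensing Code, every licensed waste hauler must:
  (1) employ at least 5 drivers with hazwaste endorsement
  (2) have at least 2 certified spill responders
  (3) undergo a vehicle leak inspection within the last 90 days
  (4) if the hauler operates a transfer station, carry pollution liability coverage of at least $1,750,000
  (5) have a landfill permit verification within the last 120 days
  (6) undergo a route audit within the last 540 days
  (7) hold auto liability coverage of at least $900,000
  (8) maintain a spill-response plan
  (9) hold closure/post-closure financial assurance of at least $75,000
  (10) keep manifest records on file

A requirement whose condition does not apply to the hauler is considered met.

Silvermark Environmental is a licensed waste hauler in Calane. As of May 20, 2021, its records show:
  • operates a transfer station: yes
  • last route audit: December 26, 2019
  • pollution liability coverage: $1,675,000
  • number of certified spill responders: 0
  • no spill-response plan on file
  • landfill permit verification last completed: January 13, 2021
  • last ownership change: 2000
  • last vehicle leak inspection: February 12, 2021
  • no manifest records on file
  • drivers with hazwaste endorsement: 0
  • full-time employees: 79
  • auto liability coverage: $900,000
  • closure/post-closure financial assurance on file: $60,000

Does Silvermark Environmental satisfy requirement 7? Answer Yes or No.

Yes

7. auto liability coverage $900,000 ≥ $900,000 → met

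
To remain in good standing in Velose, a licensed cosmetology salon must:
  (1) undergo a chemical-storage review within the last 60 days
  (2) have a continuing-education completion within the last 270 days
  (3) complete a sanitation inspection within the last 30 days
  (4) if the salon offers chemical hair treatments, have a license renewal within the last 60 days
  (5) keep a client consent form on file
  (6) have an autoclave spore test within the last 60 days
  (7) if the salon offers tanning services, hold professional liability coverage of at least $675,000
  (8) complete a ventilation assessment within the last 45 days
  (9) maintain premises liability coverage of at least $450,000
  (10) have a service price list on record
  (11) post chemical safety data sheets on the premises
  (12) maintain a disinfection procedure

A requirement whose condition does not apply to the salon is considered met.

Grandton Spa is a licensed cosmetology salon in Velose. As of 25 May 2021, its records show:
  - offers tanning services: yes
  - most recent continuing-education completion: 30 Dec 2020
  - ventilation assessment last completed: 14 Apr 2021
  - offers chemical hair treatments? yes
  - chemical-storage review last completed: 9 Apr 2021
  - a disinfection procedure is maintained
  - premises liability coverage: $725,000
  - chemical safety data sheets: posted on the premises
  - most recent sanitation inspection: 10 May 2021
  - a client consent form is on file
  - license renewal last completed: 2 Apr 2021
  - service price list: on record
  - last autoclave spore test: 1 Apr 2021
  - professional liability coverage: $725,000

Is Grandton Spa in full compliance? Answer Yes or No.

Yes

1. chemical-storage review 46 days ago vs limit 60 → met
2. continuing-education completion 146 days ago vs limit 270 → met
3. sanitation inspection 15 days ago vs limit 30 → met
4. condition 'offers chemical hair treatments' holds; license renewal 53 days ago vs limit 60 → met
5. client consent form present → met
6. autoclave spore test 54 days ago vs limit 60 → met
7. condition 'offers tanning services' holds; professional liability coverage $725,000 ≥ $675,000 → met
8. ventilation assessment 41 days ago vs limit 45 → met
9. premises liability coverage $725,000 ≥ $450,000 → met
10. service price list present → met
11. chemical safety data sheets present → met
12. disinfection procedure present → met
All met.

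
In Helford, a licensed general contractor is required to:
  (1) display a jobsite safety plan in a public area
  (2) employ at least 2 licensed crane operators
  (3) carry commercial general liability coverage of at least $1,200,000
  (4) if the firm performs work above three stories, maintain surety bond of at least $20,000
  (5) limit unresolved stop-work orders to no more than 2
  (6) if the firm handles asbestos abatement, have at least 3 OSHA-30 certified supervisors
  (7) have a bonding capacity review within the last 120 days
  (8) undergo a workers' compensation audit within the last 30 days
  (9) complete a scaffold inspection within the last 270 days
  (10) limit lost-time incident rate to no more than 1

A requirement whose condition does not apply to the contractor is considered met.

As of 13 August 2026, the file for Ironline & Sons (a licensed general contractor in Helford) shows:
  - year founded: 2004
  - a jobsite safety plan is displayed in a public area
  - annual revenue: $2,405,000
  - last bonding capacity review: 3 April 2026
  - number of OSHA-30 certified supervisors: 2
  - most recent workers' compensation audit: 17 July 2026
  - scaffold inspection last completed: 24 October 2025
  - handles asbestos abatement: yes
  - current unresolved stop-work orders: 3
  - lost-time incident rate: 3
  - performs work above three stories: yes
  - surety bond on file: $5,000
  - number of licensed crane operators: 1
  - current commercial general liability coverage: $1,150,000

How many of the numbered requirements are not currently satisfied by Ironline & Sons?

8

1. jobsite safety plan present → met
2. licensed crane operators 1 < 2 → not met
3. commercial general liability coverage $1,150,000 < $1,200,000 → not met
4. condition 'performs work above three stories' holds; surety bond $5,000 < $20,000 → not met
5. unresolved stop-work orders 3 > 2 → not met
6. condition 'handles asbestos abatement' holds; OSHA-30 certified supervisors 2 < 3 → not met
7. bonding capacity review 132 days ago vs limit 120 → not met
8. workers' compensation audit 27 days ago vs limit 30 → met
9. scaffold inspection 293 days ago vs limit 270 → not met
10. lost-time incident rate 3 > 1 → not met
Not met: 8 of 10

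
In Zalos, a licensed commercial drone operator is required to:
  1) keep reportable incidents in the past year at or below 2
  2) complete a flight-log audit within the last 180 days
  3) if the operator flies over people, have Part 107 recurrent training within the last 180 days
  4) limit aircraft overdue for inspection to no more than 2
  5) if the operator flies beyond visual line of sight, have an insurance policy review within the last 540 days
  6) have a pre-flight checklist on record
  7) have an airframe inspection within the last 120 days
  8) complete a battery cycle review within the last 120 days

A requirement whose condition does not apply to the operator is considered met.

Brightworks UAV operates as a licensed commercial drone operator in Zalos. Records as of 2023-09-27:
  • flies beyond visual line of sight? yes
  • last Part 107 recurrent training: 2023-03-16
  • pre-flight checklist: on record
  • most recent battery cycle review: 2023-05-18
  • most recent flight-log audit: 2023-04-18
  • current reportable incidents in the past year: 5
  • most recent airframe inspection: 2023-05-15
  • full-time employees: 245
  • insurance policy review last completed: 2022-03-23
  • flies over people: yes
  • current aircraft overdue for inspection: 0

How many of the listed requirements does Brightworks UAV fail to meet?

1. reportable incidents in the past year 5 > 2 → not met
2. flight-log audit 162 days ago vs limit 180 → met
3. condition 'flies over people' holds; Part 107 recurrent training 195 days ago vs limit 180 → not met
4. aircraft overdue for inspection 0 ≤ 2 → met
5. condition 'flies beyond visual line of sight' holds; insurance policy review 553 days ago vs limit 540 → not met
6. pre-flight checklist present → met
7. airframe inspection 135 days ago vs limit 120 → not met
8. battery cycle review 132 days ago vs limit 120 → not met
Not met: 5 of 8

5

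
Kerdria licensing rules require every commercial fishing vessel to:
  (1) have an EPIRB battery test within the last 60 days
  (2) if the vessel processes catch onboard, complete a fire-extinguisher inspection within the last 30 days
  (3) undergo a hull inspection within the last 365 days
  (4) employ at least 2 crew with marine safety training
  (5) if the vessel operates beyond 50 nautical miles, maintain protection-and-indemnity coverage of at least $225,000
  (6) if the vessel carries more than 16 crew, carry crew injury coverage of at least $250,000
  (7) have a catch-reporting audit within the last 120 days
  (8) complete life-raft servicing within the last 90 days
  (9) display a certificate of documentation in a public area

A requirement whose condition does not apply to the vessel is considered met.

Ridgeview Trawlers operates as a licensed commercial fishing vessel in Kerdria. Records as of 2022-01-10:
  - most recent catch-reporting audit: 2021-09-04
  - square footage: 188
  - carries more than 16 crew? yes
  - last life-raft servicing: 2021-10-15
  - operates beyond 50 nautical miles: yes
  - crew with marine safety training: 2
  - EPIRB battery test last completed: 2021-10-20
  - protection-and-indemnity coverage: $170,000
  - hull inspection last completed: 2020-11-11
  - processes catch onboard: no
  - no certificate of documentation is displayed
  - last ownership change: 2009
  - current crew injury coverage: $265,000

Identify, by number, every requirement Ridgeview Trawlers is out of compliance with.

1, 3, 5, 7, 9

1. EPIRB battery test 82 days ago vs limit 60 → not met
2. condition 'processes catch onboard' does not hold → requirement n/a → met
3. hull inspection 425 days ago vs limit 365 → not met
4. crew with marine safety training 2 ≥ 2 → met
5. condition 'operates beyond 50 nautical miles' holds; protection-and-indemnity coverage $170,000 < $225,000 → not met
6. condition 'carries more than 16 crew' holds; crew injury coverage $265,000 ≥ $250,000 → met
7. catch-reporting audit 128 days ago vs limit 120 → not met
8. life-raft servicing 87 days ago vs limit 90 → met
9. certificate of documentation absent → not met
Not met: 1, 3, 5, 7, 9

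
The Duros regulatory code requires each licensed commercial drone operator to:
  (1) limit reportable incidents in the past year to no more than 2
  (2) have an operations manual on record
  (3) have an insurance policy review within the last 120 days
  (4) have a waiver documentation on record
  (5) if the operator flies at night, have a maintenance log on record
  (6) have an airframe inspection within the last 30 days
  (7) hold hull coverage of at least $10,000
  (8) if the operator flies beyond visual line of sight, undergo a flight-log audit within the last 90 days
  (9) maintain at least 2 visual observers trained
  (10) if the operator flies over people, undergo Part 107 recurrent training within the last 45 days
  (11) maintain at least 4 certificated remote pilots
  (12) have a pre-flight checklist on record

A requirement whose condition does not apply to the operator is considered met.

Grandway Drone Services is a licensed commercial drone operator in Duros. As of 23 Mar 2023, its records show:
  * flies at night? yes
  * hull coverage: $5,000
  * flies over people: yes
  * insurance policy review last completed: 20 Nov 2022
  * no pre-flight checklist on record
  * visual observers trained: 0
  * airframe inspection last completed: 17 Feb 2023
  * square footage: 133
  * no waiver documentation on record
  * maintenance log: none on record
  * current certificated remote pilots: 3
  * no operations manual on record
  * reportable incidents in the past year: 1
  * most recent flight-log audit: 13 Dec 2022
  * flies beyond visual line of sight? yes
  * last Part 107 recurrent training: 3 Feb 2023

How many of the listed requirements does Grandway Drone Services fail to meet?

1. reportable incidents in the past year 1 ≤ 2 → met
2. operations manual absent → not met
3. insurance policy review 123 days ago vs limit 120 → not met
4. waiver documentation absent → not met
5. condition 'flies at night' holds; maintenance log absent → not met
6. airframe inspection 34 days ago vs limit 30 → not met
7. hull coverage $5,000 < $10,000 → not met
8. condition 'flies beyond visual line of sight' holds; flight-log audit 100 days ago vs limit 90 → not met
9. visual observers trained 0 < 2 → not met
10. condition 'flies over people' holds; Part 107 recurrent training 48 days ago vs limit 45 → not met
11. certificated remote pilots 3 < 4 → not met
12. pre-flight checklist absent → not met
Not met: 11 of 12

11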